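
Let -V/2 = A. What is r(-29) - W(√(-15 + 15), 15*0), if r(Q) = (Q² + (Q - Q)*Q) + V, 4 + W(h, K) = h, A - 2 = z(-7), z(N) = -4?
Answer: 849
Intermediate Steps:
A = -2 (A = 2 - 4 = -2)
V = 4 (V = -2*(-2) = 4)
W(h, K) = -4 + h
r(Q) = 4 + Q² (r(Q) = (Q² + (Q - Q)*Q) + 4 = (Q² + 0*Q) + 4 = (Q² + 0) + 4 = Q² + 4 = 4 + Q²)
r(-29) - W(√(-15 + 15), 15*0) = (4 + (-29)²) - (-4 + √(-15 + 15)) = (4 + 841) - (-4 + √0) = 845 - (-4 + 0) = 845 - 1*(-4) = 845 + 4 = 849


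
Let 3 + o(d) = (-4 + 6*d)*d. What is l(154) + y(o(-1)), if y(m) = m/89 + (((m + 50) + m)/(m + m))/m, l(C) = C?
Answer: 674785/4361 ≈ 154.73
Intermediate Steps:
o(d) = -3 + d*(-4 + 6*d) (o(d) = -3 + (-4 + 6*d)*d = -3 + d*(-4 + 6*d))
y(m) = m/89 + (50 + 2*m)/(2*m**2) (y(m) = m*(1/89) + (((50 + m) + m)/((2*m)))/m = m/89 + ((50 + 2*m)*(1/(2*m)))/m = m/89 + ((50 + 2*m)/(2*m))/m = m/89 + (50 + 2*m)/(2*m**2))
l(154) + y(o(-1)) = 154 + (25 + (-3 - 4*(-1) + 6*(-1)**2) + (-3 - 4*(-1) + 6*(-1)**2)**3/89)/(-3 - 4*(-1) + 6*(-1)**2)**2 = 154 + (25 + (-3 + 4 + 6*1) + (-3 + 4 + 6*1)**3/89)/(-3 + 4 + 6*1)**2 = 154 + (25 + (-3 + 4 + 6) + (-3 + 4 + 6)**3/89)/(-3 + 4 + 6)**2 = 154 + (25 + 7 + (1/89)*7**3)/7**2 = 154 + (25 + 7 + (1/89)*343)/49 = 154 + (25 + 7 + 343/89)/49 = 154 + (1/49)*(3191/89) = 154 + 3191/4361 = 674785/4361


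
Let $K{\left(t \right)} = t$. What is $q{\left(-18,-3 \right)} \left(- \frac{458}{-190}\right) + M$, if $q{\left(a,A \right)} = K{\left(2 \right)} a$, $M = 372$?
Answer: $\frac{27096}{95} \approx 285.22$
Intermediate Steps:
$q{\left(a,A \right)} = 2 a$
$q{\left(-18,-3 \right)} \left(- \frac{458}{-190}\right) + M = 2 \left(-18\right) \left(- \frac{458}{-190}\right) + 372 = - 36 \left(\left(-458\right) \left(- \frac{1}{190}\right)\right) + 372 = \left(-36\right) \frac{229}{95} + 372 = - \frac{8244}{95} + 372 = \frac{27096}{95}$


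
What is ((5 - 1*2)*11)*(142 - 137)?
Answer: 165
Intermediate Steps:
((5 - 1*2)*11)*(142 - 137) = ((5 - 2)*11)*5 = (3*11)*5 = 33*5 = 165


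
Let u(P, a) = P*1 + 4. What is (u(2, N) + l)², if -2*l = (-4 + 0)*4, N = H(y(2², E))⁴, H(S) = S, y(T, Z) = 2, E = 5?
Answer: 196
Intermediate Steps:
N = 16 (N = 2⁴ = 16)
u(P, a) = 4 + P (u(P, a) = P + 4 = 4 + P)
l = 8 (l = -(-4 + 0)*4/2 = -(-2)*4 = -½*(-16) = 8)
(u(2, N) + l)² = ((4 + 2) + 8)² = (6 + 8)² = 14² = 196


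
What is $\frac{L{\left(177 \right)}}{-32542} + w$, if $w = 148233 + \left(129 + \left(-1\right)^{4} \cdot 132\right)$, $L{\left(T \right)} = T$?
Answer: $\frac{4832291571}{32542} \approx 1.4849 \cdot 10^{5}$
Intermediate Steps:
$w = 148494$ ($w = 148233 + \left(129 + 1 \cdot 132\right) = 148233 + \left(129 + 132\right) = 148233 + 261 = 148494$)
$\frac{L{\left(177 \right)}}{-32542} + w = \frac{177}{-32542} + 148494 = 177 \left(- \frac{1}{32542}\right) + 148494 = - \frac{177}{32542} + 148494 = \frac{4832291571}{32542}$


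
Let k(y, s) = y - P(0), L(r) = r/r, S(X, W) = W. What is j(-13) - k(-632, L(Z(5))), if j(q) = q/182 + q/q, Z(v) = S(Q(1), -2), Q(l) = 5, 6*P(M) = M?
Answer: 8861/14 ≈ 632.93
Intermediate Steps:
P(M) = M/6
Z(v) = -2
j(q) = 1 + q/182 (j(q) = q*(1/182) + 1 = q/182 + 1 = 1 + q/182)
L(r) = 1
k(y, s) = y (k(y, s) = y - 0/6 = y - 1*0 = y + 0 = y)
j(-13) - k(-632, L(Z(5))) = (1 + (1/182)*(-13)) - 1*(-632) = (1 - 1/14) + 632 = 13/14 + 632 = 8861/14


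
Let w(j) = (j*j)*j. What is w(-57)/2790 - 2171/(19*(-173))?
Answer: -66963589/1018970 ≈ -65.717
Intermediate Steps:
w(j) = j³ (w(j) = j²*j = j³)
w(-57)/2790 - 2171/(19*(-173)) = (-57)³/2790 - 2171/(19*(-173)) = -185193*1/2790 - 2171/(-3287) = -20577/310 - 2171*(-1/3287) = -20577/310 + 2171/3287 = -66963589/1018970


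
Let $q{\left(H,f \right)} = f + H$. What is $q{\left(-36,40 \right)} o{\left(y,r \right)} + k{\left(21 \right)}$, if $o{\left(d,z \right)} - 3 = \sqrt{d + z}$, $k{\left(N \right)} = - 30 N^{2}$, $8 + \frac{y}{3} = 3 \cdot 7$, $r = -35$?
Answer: $-13210$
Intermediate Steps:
$q{\left(H,f \right)} = H + f$
$y = 39$ ($y = -24 + 3 \cdot 3 \cdot 7 = -24 + 3 \cdot 21 = -24 + 63 = 39$)
$o{\left(d,z \right)} = 3 + \sqrt{d + z}$
$q{\left(-36,40 \right)} o{\left(y,r \right)} + k{\left(21 \right)} = \left(-36 + 40\right) \left(3 + \sqrt{39 - 35}\right) - 30 \cdot 21^{2} = 4 \left(3 + \sqrt{4}\right) - 13230 = 4 \left(3 + 2\right) - 13230 = 4 \cdot 5 - 13230 = 20 - 13230 = -13210$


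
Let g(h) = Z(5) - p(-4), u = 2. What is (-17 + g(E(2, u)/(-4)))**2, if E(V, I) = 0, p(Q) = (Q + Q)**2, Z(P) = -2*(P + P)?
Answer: 10201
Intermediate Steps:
Z(P) = -4*P
p(Q) = 4*Q**2 (p(Q) = (2*Q)**2 = 4*Q**2)
g(h) = -84 (g(h) = -4*5 - 4*(-4)**2 = -20 - 4*16 = -20 - 1*64 = -20 - 64 = -84)
(-17 + g(E(2, u)/(-4)))**2 = (-17 - 84)**2 = (-101)**2 = 10201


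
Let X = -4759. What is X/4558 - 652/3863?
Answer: -21355833/17607554 ≈ -1.2129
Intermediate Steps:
X/4558 - 652/3863 = -4759/4558 - 652/3863 = -21355833/17607554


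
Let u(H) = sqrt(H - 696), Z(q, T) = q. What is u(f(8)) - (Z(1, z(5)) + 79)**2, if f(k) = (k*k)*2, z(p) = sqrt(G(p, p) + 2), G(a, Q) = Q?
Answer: -6400 + 2*I*sqrt(142) ≈ -6400.0 + 23.833*I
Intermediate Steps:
z(p) = sqrt(2 + p) (z(p) = sqrt(p + 2) = sqrt(2 + p))
f(k) = 2*k**2 (f(k) = k**2*2 = 2*k**2)
u(H) = sqrt(-696 + H)
u(f(8)) - (Z(1, z(5)) + 79)**2 = sqrt(-696 + 2*8**2) - (1 + 79)**2 = sqrt(-696 + 2*64) - 1*80**2 = sqrt(-696 + 128) - 1*6400 = sqrt(-568) - 6400 = 2*I*sqrt(142) - 6400 = -6400 + 2*I*sqrt(142)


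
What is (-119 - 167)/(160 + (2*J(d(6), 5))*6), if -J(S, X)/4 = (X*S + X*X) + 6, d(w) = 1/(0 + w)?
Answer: 143/684 ≈ 0.20906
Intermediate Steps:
d(w) = 1/w
J(S, X) = -24 - 4*X² - 4*S*X (J(S, X) = -4*((X*S + X*X) + 6) = -4*((S*X + X²) + 6) = -4*((X² + S*X) + 6) = -4*(6 + X² + S*X) = -24 - 4*X² - 4*S*X)
(-119 - 167)/(160 + (2*J(d(6), 5))*6) = (-119 - 167)/(160 + (2*(-24 - 4*5² - 4*5/6))*6) = -286/(160 + (2*(-24 - 4*25 - 4*⅙*5))*6) = -286/(160 + (2*(-24 - 100 - 10/3))*6) = -286/(160 + (2*(-382/3))*6) = -286/(160 - 764/3*6) = -286/(160 - 1528) = -286/(-1368) = -286*(-1/1368) = 143/684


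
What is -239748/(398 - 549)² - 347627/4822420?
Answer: -1164091793387/109955998420 ≈ -10.587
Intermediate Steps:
-239748/(398 - 549)² - 347627/4822420 = -239748/((-151)²) - 347627*1/4822420 = -239748/22801 - 347627/4822420 = -1164091793387/109955998420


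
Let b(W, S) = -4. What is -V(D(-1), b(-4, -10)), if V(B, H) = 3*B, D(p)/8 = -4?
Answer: 96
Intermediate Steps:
D(p) = -32 (D(p) = 8*(-4) = -32)
-V(D(-1), b(-4, -10)) = -3*(-32) = -1*(-96) = 96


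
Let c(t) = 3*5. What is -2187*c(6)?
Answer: -32805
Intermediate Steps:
c(t) = 15
-2187*c(6) = -2187*15 = -32805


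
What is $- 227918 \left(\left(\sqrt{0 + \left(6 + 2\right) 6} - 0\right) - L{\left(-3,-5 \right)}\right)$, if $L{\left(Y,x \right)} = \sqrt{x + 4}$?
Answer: $- 911672 \sqrt{3} + 227918 i \approx -1.5791 \cdot 10^{6} + 2.2792 \cdot 10^{5} i$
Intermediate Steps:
$L{\left(Y,x \right)} = \sqrt{4 + x}$
$- 227918 \left(\left(\sqrt{0 + \left(6 + 2\right) 6} - 0\right) - L{\left(-3,-5 \right)}\right) = - 227918 \left(\left(\sqrt{0 + \left(6 + 2\right) 6} - 0\right) - \sqrt{4 - 5}\right) = - 227918 \left(\left(\sqrt{0 + 8 \cdot 6} + 0\right) - \sqrt{-1}\right) = - 227918 \left(\left(\sqrt{0 + 48} + 0\right) - i\right) = - 227918 \left(\left(\sqrt{48} + 0\right) - i\right) = - 227918 \left(\left(4 \sqrt{3} + 0\right) - i\right) = - 227918 \left(4 \sqrt{3} - i\right) = - 227918 \left(- i + 4 \sqrt{3}\right) = - 911672 \sqrt{3} + 227918 i$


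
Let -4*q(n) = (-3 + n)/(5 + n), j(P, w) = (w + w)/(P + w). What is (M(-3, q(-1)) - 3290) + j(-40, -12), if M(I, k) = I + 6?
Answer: -42725/13 ≈ -3286.5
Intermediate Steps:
j(P, w) = 2*w/(P + w) (j(P, w) = (2*w)/(P + w) = 2*w/(P + w))
q(n) = -(-3 + n)/(4*(5 + n))
M(I, k) = 6 + I
(M(-3, q(-1)) - 3290) + j(-40, -12) = ((6 - 3) - 3290) + 2*(-12)/(-40 - 12) = (3 - 3290) + 2*(-12)/(-52) = -3287 + 2*(-12)*(-1/52) = -3287 + 6/13 = -42725/13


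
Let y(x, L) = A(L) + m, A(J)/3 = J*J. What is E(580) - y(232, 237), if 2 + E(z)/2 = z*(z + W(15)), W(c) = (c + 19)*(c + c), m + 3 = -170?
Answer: 1687662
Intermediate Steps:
m = -173 (m = -3 - 170 = -173)
A(J) = 3*J² (A(J) = 3*(J*J) = 3*J²)
W(c) = 2*c*(19 + c) (W(c) = (19 + c)*(2*c) = 2*c*(19 + c))
E(z) = -4 + 2*z*(1020 + z) (E(z) = -4 + 2*(z*(z + 2*15*(19 + 15))) = -4 + 2*(z*(z + 2*15*34)) = -4 + 2*(z*(z + 1020)) = -4 + 2*(z*(1020 + z)) = -4 + 2*z*(1020 + z))
y(x, L) = -173 + 3*L² (y(x, L) = 3*L² - 173 = -173 + 3*L²)
E(580) - y(232, 237) = (-4 + 2*580² + 2040*580) - (-173 + 3*237²) = (-4 + 2*336400 + 1183200) - (-173 + 3*56169) = (-4 + 672800 + 1183200) - (-173 + 168507) = 1855996 - 1*168334 = 1855996 - 168334 = 1687662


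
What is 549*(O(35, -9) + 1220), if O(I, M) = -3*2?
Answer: 666486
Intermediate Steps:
O(I, M) = -6
549*(O(35, -9) + 1220) = 549*(-6 + 1220) = 549*1214 = 666486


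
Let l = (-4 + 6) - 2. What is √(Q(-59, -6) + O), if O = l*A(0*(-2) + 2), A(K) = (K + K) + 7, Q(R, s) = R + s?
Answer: I*√65 ≈ 8.0623*I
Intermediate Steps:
A(K) = 7 + 2*K (A(K) = 2*K + 7 = 7 + 2*K)
l = 0 (l = 2 - 2 = 0)
O = 0 (O = 0*(7 + 2*(0*(-2) + 2)) = 0*(7 + 2*(0 + 2)) = 0*(7 + 2*2) = 0*(7 + 4) = 0*11 = 0)
√(Q(-59, -6) + O) = √((-59 - 6) + 0) = √(-65 + 0) = √(-65) = I*√65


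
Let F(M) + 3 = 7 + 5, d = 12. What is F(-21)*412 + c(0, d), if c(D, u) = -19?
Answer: 3689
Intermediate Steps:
F(M) = 9 (F(M) = -3 + (7 + 5) = -3 + 12 = 9)
F(-21)*412 + c(0, d) = 9*412 - 19 = 3708 - 19 = 3689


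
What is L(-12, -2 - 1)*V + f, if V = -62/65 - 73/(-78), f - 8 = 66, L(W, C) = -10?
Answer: 2893/39 ≈ 74.179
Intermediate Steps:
f = 74 (f = 8 + 66 = 74)
V = -7/390 (V = -62*1/65 - 73*(-1/78) = -62/65 + 73/78 = -7/390 ≈ -0.017949)
L(-12, -2 - 1)*V + f = -10*(-7/390) + 74 = 7/39 + 74 = 2893/39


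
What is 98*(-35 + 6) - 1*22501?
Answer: -25343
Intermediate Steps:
98*(-35 + 6) - 1*22501 = 98*(-29) - 22501 = -2842 - 22501 = -25343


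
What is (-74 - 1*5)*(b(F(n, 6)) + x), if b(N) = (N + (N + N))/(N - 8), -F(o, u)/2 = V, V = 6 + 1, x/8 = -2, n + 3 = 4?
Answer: 12245/11 ≈ 1113.2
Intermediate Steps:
n = 1 (n = -3 + 4 = 1)
x = -16 (x = 8*(-2) = -16)
V = 7
F(o, u) = -14 (F(o, u) = -2*7 = -14)
b(N) = 3*N/(-8 + N) (b(N) = (N + 2*N)/(-8 + N) = (3*N)/(-8 + N) = 3*N/(-8 + N))
(-74 - 1*5)*(b(F(n, 6)) + x) = (-74 - 1*5)*(3*(-14)/(-8 - 14) - 16) = (-74 - 5)*(3*(-14)/(-22) - 16) = -79*(3*(-14)*(-1/22) - 16) = -79*(21/11 - 16) = -79*(-155/11) = 12245/11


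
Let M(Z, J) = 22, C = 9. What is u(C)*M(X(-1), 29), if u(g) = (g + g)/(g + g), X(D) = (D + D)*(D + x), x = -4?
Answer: 22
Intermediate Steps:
X(D) = 2*D*(-4 + D) (X(D) = (D + D)*(D - 4) = (2*D)*(-4 + D) = 2*D*(-4 + D))
u(g) = 1 (u(g) = (2*g)/((2*g)) = (2*g)*(1/(2*g)) = 1)
u(C)*M(X(-1), 29) = 1*22 = 22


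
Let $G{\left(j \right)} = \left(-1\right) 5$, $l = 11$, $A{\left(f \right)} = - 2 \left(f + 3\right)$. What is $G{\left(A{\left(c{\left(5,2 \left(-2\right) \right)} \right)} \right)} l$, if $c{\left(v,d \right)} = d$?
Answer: $-55$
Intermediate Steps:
$A{\left(f \right)} = -6 - 2 f$ ($A{\left(f \right)} = - 2 \left(3 + f\right) = -6 - 2 f$)
$G{\left(j \right)} = -5$
$G{\left(A{\left(c{\left(5,2 \left(-2\right) \right)} \right)} \right)} l = \left(-5\right) 11 = -55$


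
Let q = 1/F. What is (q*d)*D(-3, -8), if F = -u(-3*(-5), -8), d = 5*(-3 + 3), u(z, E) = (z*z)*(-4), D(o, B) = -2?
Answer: 0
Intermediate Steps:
u(z, E) = -4*z**2 (u(z, E) = z**2*(-4) = -4*z**2)
d = 0 (d = 5*0 = 0)
F = 900 (F = -(-4)*(-3*(-5))**2 = -(-4)*15**2 = -(-4)*225 = -1*(-900) = 900)
q = 1/900 ≈ 0.0011111
(q*d)*D(-3, -8) = ((1/900)*0)*(-2) = 0*(-2) = 0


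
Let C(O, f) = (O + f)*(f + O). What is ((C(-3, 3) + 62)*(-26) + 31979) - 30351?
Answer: 16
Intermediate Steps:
C(O, f) = (O + f)² (C(O, f) = (O + f)*(O + f) = (O + f)²)
((C(-3, 3) + 62)*(-26) + 31979) - 30351 = (((-3 + 3)² + 62)*(-26) + 31979) - 30351 = ((0² + 62)*(-26) + 31979) - 30351 = ((0 + 62)*(-26) + 31979) - 30351 = (62*(-26) + 31979) - 30351 = (-1612 + 31979) - 30351 = 30367 - 30351 = 16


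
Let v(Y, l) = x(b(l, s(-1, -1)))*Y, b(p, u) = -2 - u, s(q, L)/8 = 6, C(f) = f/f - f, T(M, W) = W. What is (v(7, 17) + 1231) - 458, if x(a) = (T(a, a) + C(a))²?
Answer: 780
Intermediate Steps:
C(f) = 1 - f
s(q, L) = 48 (s(q, L) = 8*6 = 48)
x(a) = 1 (x(a) = (a + (1 - a))² = 1² = 1)
v(Y, l) = Y (v(Y, l) = 1*Y = Y)
(v(7, 17) + 1231) - 458 = (7 + 1231) - 458 = 1238 - 458 = 780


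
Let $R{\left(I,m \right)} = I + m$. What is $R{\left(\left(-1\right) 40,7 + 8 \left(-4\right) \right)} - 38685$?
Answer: $-38750$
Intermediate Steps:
$R{\left(\left(-1\right) 40,7 + 8 \left(-4\right) \right)} - 38685 = \left(\left(-1\right) 40 + \left(7 + 8 \left(-4\right)\right)\right) - 38685 = \left(-40 + \left(7 - 32\right)\right) - 38685 = \left(-40 - 25\right) - 38685 = -65 - 38685 = -38750$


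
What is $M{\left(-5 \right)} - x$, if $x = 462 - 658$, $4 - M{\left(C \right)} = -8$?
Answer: $208$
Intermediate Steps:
$M{\left(C \right)} = 12$ ($M{\left(C \right)} = 4 - -8 = 4 + 8 = 12$)
$x = -196$
$M{\left(-5 \right)} - x = 12 - -196 = 12 + 196 = 208$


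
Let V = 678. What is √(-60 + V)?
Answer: √618 ≈ 24.860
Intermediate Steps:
√(-60 + V) = √(-60 + 678) = √618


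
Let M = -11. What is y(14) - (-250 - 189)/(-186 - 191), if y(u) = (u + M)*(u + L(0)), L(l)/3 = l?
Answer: 15395/377 ≈ 40.836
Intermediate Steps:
L(l) = 3*l
y(u) = u*(-11 + u) (y(u) = (u - 11)*(u + 3*0) = (-11 + u)*(u + 0) = (-11 + u)*u = u*(-11 + u))
y(14) - (-250 - 189)/(-186 - 191) = 14*(-11 + 14) - (-250 - 189)/(-186 - 191) = 14*3 - (-439)/(-377) = 42 - (-439)*(-1)/377 = 42 - 1*439/377 = 42 - 439/377 = 15395/377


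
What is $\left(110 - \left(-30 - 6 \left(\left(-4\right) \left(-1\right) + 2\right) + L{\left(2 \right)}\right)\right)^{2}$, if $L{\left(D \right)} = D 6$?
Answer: $26896$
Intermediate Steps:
$L{\left(D \right)} = 6 D$
$\left(110 - \left(-30 - 6 \left(\left(-4\right) \left(-1\right) + 2\right) + L{\left(2 \right)}\right)\right)^{2} = \left(110 - \left(-30 + 12 - 6 \left(\left(-4\right) \left(-1\right) + 2\right)\right)\right)^{2} = \left(110 - \left(-18 - 6 \left(4 + 2\right)\right)\right)^{2} = \left(110 + \left(\left(\left(24 + 6 \cdot 6\right) + 6\right) - 12\right)\right)^{2} = \left(110 + \left(\left(\left(24 + 36\right) + 6\right) - 12\right)\right)^{2} = \left(110 + \left(\left(60 + 6\right) - 12\right)\right)^{2} = \left(110 + \left(66 - 12\right)\right)^{2} = \left(110 + 54\right)^{2} = 164^{2} = 26896$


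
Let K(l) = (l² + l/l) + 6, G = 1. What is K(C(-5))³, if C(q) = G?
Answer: 512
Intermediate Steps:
C(q) = 1
K(l) = 7 + l² (K(l) = (l² + 1) + 6 = (1 + l²) + 6 = 7 + l²)
K(C(-5))³ = (7 + 1²)³ = (7 + 1)³ = 8³ = 512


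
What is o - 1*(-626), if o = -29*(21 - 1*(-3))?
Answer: -70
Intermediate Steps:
o = -696 (o = -29*(21 + 3) = -29*24 = -696)
o - 1*(-626) = -696 - 1*(-626) = -696 + 626 = -70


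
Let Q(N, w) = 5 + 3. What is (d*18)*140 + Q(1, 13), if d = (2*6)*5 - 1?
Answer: 148688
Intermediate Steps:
Q(N, w) = 8
d = 59 (d = 12*5 - 1 = 60 - 1 = 59)
(d*18)*140 + Q(1, 13) = (59*18)*140 + 8 = 1062*140 + 8 = 148680 + 8 = 148688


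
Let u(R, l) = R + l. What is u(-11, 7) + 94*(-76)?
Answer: -7148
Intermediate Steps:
u(-11, 7) + 94*(-76) = (-11 + 7) + 94*(-76) = -4 - 7144 = -7148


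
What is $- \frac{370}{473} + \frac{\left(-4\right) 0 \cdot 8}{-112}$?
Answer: $- \frac{370}{473} \approx -0.78224$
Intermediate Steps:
$- \frac{370}{473} + \frac{\left(-4\right) 0 \cdot 8}{-112} = \left(-370\right) \frac{1}{473} + 0 \cdot 8 \left(- \frac{1}{112}\right) = - \frac{370}{473} + 0 \left(- \frac{1}{112}\right) = - \frac{370}{473} + 0 = - \frac{370}{473}$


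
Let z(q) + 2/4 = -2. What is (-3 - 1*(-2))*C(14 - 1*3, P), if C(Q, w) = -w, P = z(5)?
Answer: -5/2 ≈ -2.5000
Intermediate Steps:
z(q) = -5/2 (z(q) = -½ - 2 = -5/2)
P = -5/2 ≈ -2.5000
(-3 - 1*(-2))*C(14 - 1*3, P) = (-3 - 1*(-2))*(-1*(-5/2)) = (-3 + 2)*(5/2) = -1*5/2 = -5/2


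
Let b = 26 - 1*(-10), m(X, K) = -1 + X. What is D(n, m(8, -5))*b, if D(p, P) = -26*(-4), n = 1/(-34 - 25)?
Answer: 3744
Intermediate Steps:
n = -1/59 (n = 1/(-59) = -1/59 ≈ -0.016949)
D(p, P) = 104
b = 36 (b = 26 + 10 = 36)
D(n, m(8, -5))*b = 104*36 = 3744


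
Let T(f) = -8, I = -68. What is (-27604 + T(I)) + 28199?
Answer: 587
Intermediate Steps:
(-27604 + T(I)) + 28199 = (-27604 - 8) + 28199 = -27612 + 28199 = 587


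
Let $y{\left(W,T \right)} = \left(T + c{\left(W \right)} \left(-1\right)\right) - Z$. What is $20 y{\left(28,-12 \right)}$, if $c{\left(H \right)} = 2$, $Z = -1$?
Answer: $-260$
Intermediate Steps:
$y{\left(W,T \right)} = -1 + T$ ($y{\left(W,T \right)} = \left(T + 2 \left(-1\right)\right) - -1 = \left(T - 2\right) + 1 = \left(-2 + T\right) + 1 = -1 + T$)
$20 y{\left(28,-12 \right)} = 20 \left(-1 - 12\right) = 20 \left(-13\right) = -260$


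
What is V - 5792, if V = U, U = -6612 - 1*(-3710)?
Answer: -8694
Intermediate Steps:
U = -2902 (U = -6612 + 3710 = -2902)
V = -2902
V - 5792 = -2902 - 5792 = -8694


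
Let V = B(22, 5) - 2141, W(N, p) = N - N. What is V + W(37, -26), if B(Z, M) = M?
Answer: -2136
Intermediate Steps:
W(N, p) = 0
V = -2136 (V = 5 - 2141 = -2136)
V + W(37, -26) = -2136 + 0 = -2136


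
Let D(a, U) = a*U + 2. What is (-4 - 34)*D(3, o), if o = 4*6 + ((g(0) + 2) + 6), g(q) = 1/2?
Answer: -3781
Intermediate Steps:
g(q) = 1/2
o = 65/2 (o = 4*6 + ((1/2 + 2) + 6) = 24 + (5/2 + 6) = 24 + 17/2 = 65/2 ≈ 32.500)
D(a, U) = 2 + U*a (D(a, U) = U*a + 2 = 2 + U*a)
(-4 - 34)*D(3, o) = (-4 - 34)*(2 + (65/2)*3) = -38*(2 + 195/2) = -38*199/2 = -3781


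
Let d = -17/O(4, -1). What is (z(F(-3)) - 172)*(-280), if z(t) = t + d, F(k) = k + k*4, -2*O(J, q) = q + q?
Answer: 57120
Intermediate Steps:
O(J, q) = -q (O(J, q) = -(q + q)/2 = -q)
F(k) = 5*k (F(k) = k + 4*k = 5*k)
d = -17 (d = -17/((-1*(-1))) = -17/1 = -17*1 = -17)
z(t) = -17 + t (z(t) = t - 17 = -17 + t)
(z(F(-3)) - 172)*(-280) = ((-17 + 5*(-3)) - 172)*(-280) = ((-17 - 15) - 172)*(-280) = (-32 - 172)*(-280) = -204*(-280) = 57120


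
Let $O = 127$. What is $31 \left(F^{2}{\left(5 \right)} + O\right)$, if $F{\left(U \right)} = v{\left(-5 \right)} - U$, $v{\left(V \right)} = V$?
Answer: $7037$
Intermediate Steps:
$F{\left(U \right)} = -5 - U$
$31 \left(F^{2}{\left(5 \right)} + O\right) = 31 \left(\left(-5 - 5\right)^{2} + 127\right) = 31 \left(\left(-10\right)^{2} + 127\right) = 31 \left(100 + 127\right) = 31 \cdot 227 = 7037$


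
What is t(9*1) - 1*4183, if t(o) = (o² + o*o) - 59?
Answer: -4080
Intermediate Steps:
t(o) = -59 + 2*o² (t(o) = (o² + o²) - 59 = 2*o² - 59 = -59 + 2*o²)
t(9*1) - 1*4183 = (-59 + 2*(9*1)²) - 1*4183 = (-59 + 2*9²) - 4183 = (-59 + 2*81) - 4183 = (-59 + 162) - 4183 = 103 - 4183 = -4080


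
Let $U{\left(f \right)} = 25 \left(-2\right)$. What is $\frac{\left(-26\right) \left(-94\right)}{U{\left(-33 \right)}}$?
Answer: $- \frac{1222}{25} \approx -48.88$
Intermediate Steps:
$U{\left(f \right)} = -50$
$\frac{\left(-26\right) \left(-94\right)}{U{\left(-33 \right)}} = \frac{\left(-26\right) \left(-94\right)}{-50} = 2444 \left(- \frac{1}{50}\right) = - \frac{1222}{25}$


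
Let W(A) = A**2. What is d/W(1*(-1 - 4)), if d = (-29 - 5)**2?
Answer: 1156/25 ≈ 46.240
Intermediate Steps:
d = 1156 (d = (-34)**2 = 1156)
d/W(1*(-1 - 4)) = 1156/((1*(-1 - 4))**2) = 1156/((1*(-5))**2) = 1156/((-5)**2) = 1156/25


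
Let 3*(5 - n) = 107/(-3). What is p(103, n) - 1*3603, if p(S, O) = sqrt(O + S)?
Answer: -3603 + sqrt(1079)/3 ≈ -3592.1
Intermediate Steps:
n = 152/9 (n = 5 - 107/(3*(-3)) = 5 - 107*(-1)/(3*3) = 5 - 1/3*(-107/3) = 5 + 107/9 = 152/9 ≈ 16.889)
p(103, n) - 1*3603 = sqrt(152/9 + 103) - 1*3603 = sqrt(1079/9) - 3603 = sqrt(1079)/3 - 3603 = -3603 + sqrt(1079)/3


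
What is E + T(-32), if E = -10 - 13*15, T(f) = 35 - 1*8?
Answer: -178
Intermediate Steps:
T(f) = 27 (T(f) = 35 - 8 = 27)
E = -205 (E = -10 - 195 = -205)
E + T(-32) = -205 + 27 = -178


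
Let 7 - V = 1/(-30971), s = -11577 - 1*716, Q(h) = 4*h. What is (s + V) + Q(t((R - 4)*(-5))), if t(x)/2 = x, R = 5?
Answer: -381748545/30971 ≈ -12326.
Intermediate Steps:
t(x) = 2*x
s = -12293 (s = -11577 - 716 = -12293)
V = 216798/30971 (V = 7 - 1/(-30971) = 7 - 1*(-1/30971) = 7 + 1/30971 = 216798/30971 ≈ 7.0000)
(s + V) + Q(t((R - 4)*(-5))) = (-12293 + 216798/30971) + 4*(2*((5 - 4)*(-5))) = -380509705/30971 + 4*(2*(1*(-5))) = -380509705/30971 + 4*(2*(-5)) = -380509705/30971 + 4*(-10) = -380509705/30971 - 40 = -381748545/30971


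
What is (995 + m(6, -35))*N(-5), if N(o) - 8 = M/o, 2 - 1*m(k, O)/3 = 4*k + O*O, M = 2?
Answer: -104348/5 ≈ -20870.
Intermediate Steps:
m(k, O) = 6 - 12*k - 3*O² (m(k, O) = 6 - 3*(4*k + O*O) = 6 - 3*(4*k + O²) = 6 - 3*(O² + 4*k) = 6 + (-12*k - 3*O²) = 6 - 12*k - 3*O²)
N(o) = 8 + 2/o
(995 + m(6, -35))*N(-5) = (995 + (6 - 12*6 - 3*(-35)²))*(8 + 2/(-5)) = (995 + (6 - 72 - 3*1225))*(8 + 2*(-⅕)) = (995 + (6 - 72 - 3675))*(8 - ⅖) = (995 - 3741)*(38/5) = -2746*38/5 = -104348/5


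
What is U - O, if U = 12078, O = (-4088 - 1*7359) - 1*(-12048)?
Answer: 11477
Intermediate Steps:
O = 601 (O = (-4088 - 7359) + 12048 = -11447 + 12048 = 601)
U - O = 12078 - 1*601 = 12078 - 601 = 11477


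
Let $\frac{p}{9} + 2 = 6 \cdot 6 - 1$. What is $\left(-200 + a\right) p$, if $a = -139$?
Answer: $-100683$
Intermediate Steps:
$p = 297$ ($p = -18 + 9 \left(6 \cdot 6 - 1\right) = -18 + 9 \left(36 - 1\right) = -18 + 9 \cdot 35 = -18 + 315 = 297$)
$\left(-200 + a\right) p = \left(-200 - 139\right) 297 = \left(-339\right) 297 = -100683$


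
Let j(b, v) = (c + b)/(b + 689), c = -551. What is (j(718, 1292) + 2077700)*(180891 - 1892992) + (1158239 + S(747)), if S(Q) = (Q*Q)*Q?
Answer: -5004437945151233/1407 ≈ -3.5568e+12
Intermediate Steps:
j(b, v) = (-551 + b)/(689 + b) (j(b, v) = (-551 + b)/(b + 689) = (-551 + b)/(689 + b))
S(Q) = Q**3 (S(Q) = Q**2*Q = Q**3)
(j(718, 1292) + 2077700)*(180891 - 1892992) + (1158239 + S(747)) = ((-551 + 718)/(689 + 718) + 2077700)*(180891 - 1892992) + (1158239 + 747**3) = (167/1407 + 2077700)*(-1712101) + (1158239 + 416832723) = ((1/1407)*167 + 2077700)*(-1712101) + 417990962 = (167/1407 + 2077700)*(-1712101) + 417990962 = (2923324067/1407)*(-1712101) + 417990962 = -5005026058434767/1407 + 417990962 = -5004437945151233/1407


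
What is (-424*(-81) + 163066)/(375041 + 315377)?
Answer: 98705/345209 ≈ 0.28593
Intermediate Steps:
(-424*(-81) + 163066)/(375041 + 315377) = (34344 + 163066)/690418 = 197410*(1/690418) = 98705/345209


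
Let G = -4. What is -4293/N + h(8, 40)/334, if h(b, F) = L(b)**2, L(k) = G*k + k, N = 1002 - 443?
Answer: -555939/93353 ≈ -5.9552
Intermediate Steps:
N = 559
L(k) = -3*k (L(k) = -4*k + k = -3*k)
h(b, F) = 9*b**2 (h(b, F) = (-3*b)**2 = 9*b**2)
-4293/N + h(8, 40)/334 = -4293/559 + (9*8**2)/334 = -4293*1/559 + (9*64)*(1/334) = -4293/559 + 576*(1/334) = -4293/559 + 288/167 = -555939/93353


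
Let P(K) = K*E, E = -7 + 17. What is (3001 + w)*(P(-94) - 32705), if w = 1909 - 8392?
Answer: 117151890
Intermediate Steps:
w = -6483
E = 10
P(K) = 10*K (P(K) = K*10 = 10*K)
(3001 + w)*(P(-94) - 32705) = (3001 - 6483)*(10*(-94) - 32705) = -3482*(-940 - 32705) = -3482*(-33645) = 117151890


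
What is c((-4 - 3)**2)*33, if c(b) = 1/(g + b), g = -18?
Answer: 33/31 ≈ 1.0645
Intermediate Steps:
c(b) = 1/(-18 + b)
c((-4 - 3)**2)*33 = 33/(-18 + (-4 - 3)**2) = 33/(-18 + (-7)**2) = 33/(-18 + 49) = 33/31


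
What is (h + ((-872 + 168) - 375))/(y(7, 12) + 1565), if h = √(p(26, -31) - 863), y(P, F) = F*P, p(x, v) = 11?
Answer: -1079/1649 + 2*I*√213/1649 ≈ -0.65434 + 0.017701*I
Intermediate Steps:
h = 2*I*√213 (h = √(11 - 863) = √(-852) = 2*I*√213 ≈ 29.189*I)
(h + ((-872 + 168) - 375))/(y(7, 12) + 1565) = (2*I*√213 + ((-872 + 168) - 375))/(12*7 + 1565) = (2*I*√213 + (-704 - 375))/(84 + 1565) = (2*I*√213 - 1079)/1649 = (-1079 + 2*I*√213)*(1/1649) = -1079/1649 + 2*I*√213/1649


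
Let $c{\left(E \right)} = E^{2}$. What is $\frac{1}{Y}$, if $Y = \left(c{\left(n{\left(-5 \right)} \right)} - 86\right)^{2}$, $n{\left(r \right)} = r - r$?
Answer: $\frac{1}{7396} \approx 0.00013521$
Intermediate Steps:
$n{\left(r \right)} = 0$
$Y = 7396$ ($Y = \left(0^{2} - 86\right)^{2} = \left(0 - 86\right)^{2} = \left(-86\right)^{2} = 7396$)
$\frac{1}{Y} = \frac{1}{7396}$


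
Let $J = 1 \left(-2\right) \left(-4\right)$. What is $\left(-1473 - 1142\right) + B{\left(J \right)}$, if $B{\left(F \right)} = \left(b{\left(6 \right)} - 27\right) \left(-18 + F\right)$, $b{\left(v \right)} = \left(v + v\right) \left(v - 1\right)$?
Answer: $-2945$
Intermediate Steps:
$b{\left(v \right)} = 2 v \left(-1 + v\right)$
$J = 8$ ($J = \left(-2\right) \left(-4\right) = 8$)
$B{\left(F \right)} = -594 + 33 F$ ($B{\left(F \right)} = \left(2 \cdot 6 \left(-1 + 6\right) - 27\right) \left(-18 + F\right) = \left(2 \cdot 6 \cdot 5 - 27\right) \left(-18 + F\right) = \left(60 - 27\right) \left(-18 + F\right) = 33 \left(-18 + F\right) = -594 + 33 F$)
$\left(-1473 - 1142\right) + B{\left(J \right)} = \left(-1473 - 1142\right) + \left(-594 + 33 \cdot 8\right) = -2615 + \left(-594 + 264\right) = -2615 - 330 = -2945$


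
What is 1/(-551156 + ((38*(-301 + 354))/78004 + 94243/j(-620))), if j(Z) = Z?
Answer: -12090620/6665655277293 ≈ -1.8139e-6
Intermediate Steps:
1/(-551156 + ((38*(-301 + 354))/78004 + 94243/j(-620))) = 1/(-551156 + ((38*(-301 + 354))/78004 + 94243/(-620))) = 1/(-551156 + ((38*53)*(1/78004) + 94243*(-1/620))) = 1/(-551156 + (2014*(1/78004) - 94243/620)) = 1/(-551156 + (1007/39002 - 94243/620)) = 1/(-551156 - 1837520573/12090620) = 1/(-6665655277293/12090620) = -12090620/6665655277293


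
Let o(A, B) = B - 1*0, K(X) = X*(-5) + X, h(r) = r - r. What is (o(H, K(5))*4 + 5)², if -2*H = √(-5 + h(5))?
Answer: 5625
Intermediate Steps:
h(r) = 0
K(X) = -4*X (K(X) = -5*X + X = -4*X)
H = -I*√5/2 (H = -√(-5 + 0)/2 = -I*√5/2 ≈ -1.118*I)
o(A, B) = B (o(A, B) = B + 0 = B)
(o(H, K(5))*4 + 5)² = (-4*5*4 + 5)² = (-20*4 + 5)² = (-80 + 5)² = (-75)² = 5625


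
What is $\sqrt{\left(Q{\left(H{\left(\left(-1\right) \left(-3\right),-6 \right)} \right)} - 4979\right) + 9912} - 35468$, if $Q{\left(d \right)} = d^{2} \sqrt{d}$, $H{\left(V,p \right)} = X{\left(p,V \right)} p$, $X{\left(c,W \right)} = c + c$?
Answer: $-35468 + \sqrt{4933 + 31104 \sqrt{2}} \approx -35247.0$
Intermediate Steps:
$X{\left(c,W \right)} = 2 c$
$H{\left(V,p \right)} = 2 p^{2}$ ($H{\left(V,p \right)} = 2 p p = 2 p^{2}$)
$Q{\left(d \right)} = d^{\frac{5}{2}}$
$\sqrt{\left(Q{\left(H{\left(\left(-1\right) \left(-3\right),-6 \right)} \right)} - 4979\right) + 9912} - 35468 = \sqrt{\left(\left(2 \left(-6\right)^{2}\right)^{\frac{5}{2}} - 4979\right) + 9912} - 35468 = \sqrt{\left(\left(2 \cdot 36\right)^{\frac{5}{2}} - 4979\right) + 9912} - 35468 = \sqrt{\left(72^{\frac{5}{2}} - 4979\right) + 9912} - 35468 = \sqrt{\left(31104 \sqrt{2} - 4979\right) + 9912} - 35468 = \sqrt{\left(-4979 + 31104 \sqrt{2}\right) + 9912} - 35468 = \sqrt{4933 + 31104 \sqrt{2}} - 35468 = -35468 + \sqrt{4933 + 31104 \sqrt{2}}$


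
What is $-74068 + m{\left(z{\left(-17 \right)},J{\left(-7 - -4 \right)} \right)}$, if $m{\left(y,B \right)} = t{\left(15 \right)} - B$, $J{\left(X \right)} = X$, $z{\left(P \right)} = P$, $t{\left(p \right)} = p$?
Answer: $-74050$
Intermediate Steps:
$m{\left(y,B \right)} = 15 - B$
$-74068 + m{\left(z{\left(-17 \right)},J{\left(-7 - -4 \right)} \right)} = -74068 + \left(15 - \left(-7 - -4\right)\right) = -74068 + \left(15 - \left(-7 + 4\right)\right) = -74068 + \left(15 - -3\right) = -74068 + \left(15 + 3\right) = -74068 + 18 = -74050$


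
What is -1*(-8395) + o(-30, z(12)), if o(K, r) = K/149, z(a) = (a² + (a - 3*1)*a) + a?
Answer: 1250825/149 ≈ 8394.8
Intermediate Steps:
z(a) = a + a² + a*(-3 + a) (z(a) = (a² + (a - 3)*a) + a = (a² + (-3 + a)*a) + a = (a² + a*(-3 + a)) + a = a + a² + a*(-3 + a))
o(K, r) = K/149 (o(K, r) = K*(1/149) = K/149)
-1*(-8395) + o(-30, z(12)) = -1*(-8395) + (1/149)*(-30) = 8395 - 30/149 = 1250825/149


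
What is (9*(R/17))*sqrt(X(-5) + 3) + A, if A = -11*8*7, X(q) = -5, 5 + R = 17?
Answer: -616 + 108*I*sqrt(2)/17 ≈ -616.0 + 8.9844*I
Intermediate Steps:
R = 12 (R = -5 + 17 = 12)
A = -616 (A = -88*7 = -1*616 = -616)
(9*(R/17))*sqrt(X(-5) + 3) + A = (9*(12/17))*sqrt(-5 + 3) - 616 = (9*(12*(1/17)))*sqrt(-2) - 616 = (9*(12/17))*(I*sqrt(2)) - 616 = 108*(I*sqrt(2))/17 - 616 = 108*I*sqrt(2)/17 - 616 = -616 + 108*I*sqrt(2)/17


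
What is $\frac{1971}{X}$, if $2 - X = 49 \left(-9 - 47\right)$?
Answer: $\frac{1971}{2746} \approx 0.71777$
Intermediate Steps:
$X = 2746$ ($X = 2 - 49 \left(-9 - 47\right) = 2 - 49 \left(-56\right) = 2 - -2744 = 2 + 2744 = 2746$)
$\frac{1971}{X} = \frac{1971}{2746}$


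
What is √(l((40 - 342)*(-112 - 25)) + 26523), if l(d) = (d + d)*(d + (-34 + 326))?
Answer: √3447804691 ≈ 58718.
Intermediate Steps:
l(d) = 2*d*(292 + d) (l(d) = (2*d)*(d + 292) = (2*d)*(292 + d) = 2*d*(292 + d))
√(l((40 - 342)*(-112 - 25)) + 26523) = √(2*((40 - 342)*(-112 - 25))*(292 + (40 - 342)*(-112 - 25)) + 26523) = √(2*(-302*(-137))*(292 - 302*(-137)) + 26523) = √(2*41374*(292 + 41374) + 26523) = √(2*41374*41666 + 26523) = √(3447778168 + 26523) = √3447804691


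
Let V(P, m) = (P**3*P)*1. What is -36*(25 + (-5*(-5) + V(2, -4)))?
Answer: -2376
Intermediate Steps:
V(P, m) = P**4 (V(P, m) = P**4*1 = P**4)
-36*(25 + (-5*(-5) + V(2, -4))) = -36*(25 + (-5*(-5) + 2**4)) = -36*(25 + (25 + 16)) = -36*(25 + 41) = -36*66 = -2376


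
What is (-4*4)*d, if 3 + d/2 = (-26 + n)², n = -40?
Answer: -139296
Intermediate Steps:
d = 8706 (d = -6 + 2*(-26 - 40)² = -6 + 2*(-66)² = -6 + 2*4356 = -6 + 8712 = 8706)
(-4*4)*d = -4*4*8706 = -16*8706 = -139296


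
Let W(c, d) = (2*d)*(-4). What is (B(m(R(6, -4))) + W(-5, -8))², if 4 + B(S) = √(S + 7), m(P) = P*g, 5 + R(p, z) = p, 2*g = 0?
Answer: (60 + √7)² ≈ 3924.5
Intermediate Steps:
g = 0 (g = (½)*0 = 0)
W(c, d) = -8*d
R(p, z) = -5 + p
m(P) = 0 (m(P) = P*0 = 0)
B(S) = -4 + √(7 + S) (B(S) = -4 + √(S + 7) = -4 + √(7 + S))
(B(m(R(6, -4))) + W(-5, -8))² = ((-4 + √(7 + 0)) - 8*(-8))² = ((-4 + √7) + 64)² = (60 + √7)²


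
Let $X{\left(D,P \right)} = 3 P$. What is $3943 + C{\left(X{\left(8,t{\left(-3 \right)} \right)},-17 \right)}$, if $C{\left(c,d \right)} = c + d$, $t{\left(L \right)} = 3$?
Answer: $3935$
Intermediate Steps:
$3943 + C{\left(X{\left(8,t{\left(-3 \right)} \right)},-17 \right)} = 3943 + \left(3 \cdot 3 - 17\right) = 3943 + \left(9 - 17\right) = 3943 - 8 = 3935$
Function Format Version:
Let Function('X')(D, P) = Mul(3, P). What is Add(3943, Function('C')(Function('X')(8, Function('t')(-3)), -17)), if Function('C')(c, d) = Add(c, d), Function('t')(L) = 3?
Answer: 3935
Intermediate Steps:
Add(3943, Function('C')(Function('X')(8, Function('t')(-3)), -17)) = Add(3943, Add(Mul(3, 3), -17)) = Add(3943, Add(9, -17)) = Add(3943, -8) = 3935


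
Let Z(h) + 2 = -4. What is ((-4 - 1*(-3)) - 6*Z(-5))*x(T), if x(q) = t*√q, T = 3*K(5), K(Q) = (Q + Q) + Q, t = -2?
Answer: -210*√5 ≈ -469.57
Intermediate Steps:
Z(h) = -6 (Z(h) = -2 - 4 = -6)
K(Q) = 3*Q (K(Q) = 2*Q + Q = 3*Q)
T = 45 (T = 3*(3*5) = 3*15 = 45)
x(q) = -2*√q
((-4 - 1*(-3)) - 6*Z(-5))*x(T) = ((-4 - 1*(-3)) - 6*(-6))*(-6*√5) = ((-4 + 3) + 36)*(-6*√5) = (-1 + 36)*(-6*√5) = 35*(-6*√5) = -210*√5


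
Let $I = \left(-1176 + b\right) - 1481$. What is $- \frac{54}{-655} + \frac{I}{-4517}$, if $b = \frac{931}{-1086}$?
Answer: $\frac{2155508563}{3213077610} \approx 0.67085$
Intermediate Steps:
$b = - \frac{931}{1086}$ ($b = 931 \left(- \frac{1}{1086}\right) = - \frac{931}{1086} \approx -0.85727$)
$I = - \frac{2886433}{1086}$ ($I = \left(-1176 - \frac{931}{1086}\right) - 1481 = - \frac{1278067}{1086} - 1481 = - \frac{2886433}{1086} \approx -2657.9$)
$- \frac{54}{-655} + \frac{I}{-4517} = - \frac{54}{-655} - \frac{2886433}{1086 \left(-4517\right)} = \left(-54\right) \left(- \frac{1}{655}\right) - - \frac{2886433}{4905462} = \frac{54}{655} + \frac{2886433}{4905462} = \frac{2155508563}{3213077610}$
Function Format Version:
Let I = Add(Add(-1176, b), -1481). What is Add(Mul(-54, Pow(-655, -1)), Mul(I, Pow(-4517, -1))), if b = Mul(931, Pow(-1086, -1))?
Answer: Rational(2155508563, 3213077610) ≈ 0.67085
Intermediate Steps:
b = Rational(-931, 1086) (b = Mul(931, Rational(-1, 1086)) = Rational(-931, 1086) ≈ -0.85727)
I = Rational(-2886433, 1086) (I = Add(Add(-1176, Rational(-931, 1086)), -1481) = Add(Rational(-1278067, 1086), -1481) = Rational(-2886433, 1086) ≈ -2657.9)
Add(Mul(-54, Pow(-655, -1)), Mul(I, Pow(-4517, -1))) = Add(Mul(-54, Pow(-655, -1)), Mul(Rational(-2886433, 1086), Pow(-4517, -1))) = Add(Mul(-54, Rational(-1, 655)), Mul(Rational(-2886433, 1086), Rational(-1, 4517))) = Add(Rational(54, 655), Rational(2886433, 4905462)) = Rational(2155508563, 3213077610)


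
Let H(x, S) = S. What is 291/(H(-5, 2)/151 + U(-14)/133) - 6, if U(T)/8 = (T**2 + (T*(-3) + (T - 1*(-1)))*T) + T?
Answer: -1066587/38618 ≈ -27.619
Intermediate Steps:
U(T) = 8*T + 8*T**2 + 8*T*(1 - 2*T) (U(T) = 8*((T**2 + (T*(-3) + (T - 1*(-1)))*T) + T) = 8*((T**2 + (-3*T + (T + 1))*T) + T) = 8*((T**2 + (-3*T + (1 + T))*T) + T) = 8*((T**2 + (1 - 2*T)*T) + T) = 8*((T**2 + T*(1 - 2*T)) + T) = 8*(T + T**2 + T*(1 - 2*T)) = 8*T + 8*T**2 + 8*T*(1 - 2*T))
291/(H(-5, 2)/151 + U(-14)/133) - 6 = 291/(2/151 + (8*(-14)*(2 - 1*(-14)))/133) - 6 = 291/(2*(1/151) + (8*(-14)*(2 + 14))*(1/133)) - 6 = 291/(2/151 + (8*(-14)*16)*(1/133)) - 6 = 291/(2/151 - 1792*1/133) - 6 = 291/(2/151 - 256/19) - 6 = 291/(-38618/2869) - 6 = 291*(-2869/38618) - 6 = -834879/38618 - 6 = -1066587/38618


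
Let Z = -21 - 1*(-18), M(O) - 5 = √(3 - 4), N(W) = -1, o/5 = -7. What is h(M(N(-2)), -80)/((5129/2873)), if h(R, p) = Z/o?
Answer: 8619/179515 ≈ 0.048013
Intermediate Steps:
o = -35 (o = 5*(-7) = -35)
M(O) = 5 + I (M(O) = 5 + √(3 - 4) = 5 + √(-1) = 5 + I)
Z = -3 (Z = -21 + 18 = -3)
h(R, p) = 3/35 (h(R, p) = -3/(-35) = -3*(-1/35) = 3/35)
h(M(N(-2)), -80)/((5129/2873)) = 3/(35*((5129/2873))) = 3/(35*((5129*(1/2873)))) = 3/(35*(5129/2873)) = (3/35)*(2873/5129) = 8619/179515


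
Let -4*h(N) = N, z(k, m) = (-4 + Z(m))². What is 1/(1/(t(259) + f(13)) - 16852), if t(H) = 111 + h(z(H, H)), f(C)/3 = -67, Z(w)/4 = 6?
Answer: -190/3201881 ≈ -5.9340e-5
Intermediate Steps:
Z(w) = 24 (Z(w) = 4*6 = 24)
f(C) = -201 (f(C) = 3*(-67) = -201)
z(k, m) = 400 (z(k, m) = (-4 + 24)² = 20² = 400)
h(N) = -N/4
t(H) = 11 (t(H) = 111 - ¼*400 = 111 - 100 = 11)
1/(1/(t(259) + f(13)) - 16852) = 1/(1/(11 - 201) - 16852) = 1/(1/(-190) - 16852) = 1/(-1/190 - 16852) = 1/(-3201881/190) = -190/3201881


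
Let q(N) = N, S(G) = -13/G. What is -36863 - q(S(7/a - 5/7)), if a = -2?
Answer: -2175099/59 ≈ -36866.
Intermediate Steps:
-36863 - q(S(7/a - 5/7)) = -36863 - (-13)/(7/(-2) - 5/7) = -36863 - (-13)/(7*(-½) - 5*⅐) = -36863 - (-13)/(-7/2 - 5/7) = -36863 - (-13)/(-59/14) = -36863 - (-13)*(-14)/59 = -36863 - 1*182/59 = -36863 - 182/59 = -2175099/59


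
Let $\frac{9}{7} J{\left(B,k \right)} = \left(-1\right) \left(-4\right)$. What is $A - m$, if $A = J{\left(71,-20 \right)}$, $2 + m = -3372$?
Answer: $\frac{30394}{9} \approx 3377.1$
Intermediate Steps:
$m = -3374$ ($m = -2 - 3372 = -3374$)
$J{\left(B,k \right)} = \frac{28}{9}$ ($J{\left(B,k \right)} = \frac{7 \left(\left(-1\right) \left(-4\right)\right)}{9} = \frac{7}{9} \cdot 4 = \frac{28}{9}$)
$A = \frac{28}{9} \approx 3.1111$
$A - m = \frac{28}{9} - -3374 = \frac{28}{9} + 3374 = \frac{30394}{9}$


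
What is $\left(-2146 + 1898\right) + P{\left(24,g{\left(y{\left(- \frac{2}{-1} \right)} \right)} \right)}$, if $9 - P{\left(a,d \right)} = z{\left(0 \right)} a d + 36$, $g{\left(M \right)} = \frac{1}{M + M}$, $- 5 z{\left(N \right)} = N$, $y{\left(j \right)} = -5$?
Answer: $-275$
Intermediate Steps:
$z{\left(N \right)} = - \frac{N}{5}$
$g{\left(M \right)} = \frac{1}{2 M}$
$P{\left(a,d \right)} = -27$ ($P{\left(a,d \right)} = 9 - \left(\left(- \frac{1}{5}\right) 0 a d + 36\right) = 9 - \left(0 a d + 36\right) = 9 - \left(0 d + 36\right) = 9 - \left(0 + 36\right) = 9 - 36 = -27$)
$\left(-2146 + 1898\right) + P{\left(24,g{\left(y{\left(- \frac{2}{-1} \right)} \right)} \right)} = \left(-2146 + 1898\right) - 27 = -248 - 27 = -275$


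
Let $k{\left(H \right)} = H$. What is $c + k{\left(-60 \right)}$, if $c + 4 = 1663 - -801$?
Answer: $2400$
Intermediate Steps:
$c = 2460$ ($c = -4 + \left(1663 - -801\right) = -4 + \left(1663 + 801\right) = -4 + 2464 = 2460$)
$c + k{\left(-60 \right)} = 2460 - 60 = 2400$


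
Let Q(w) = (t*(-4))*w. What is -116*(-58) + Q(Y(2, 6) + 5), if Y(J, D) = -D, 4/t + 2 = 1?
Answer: 6712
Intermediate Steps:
t = -4 (t = 4/(-2 + 1) = 4/(-1) = 4*(-1) = -4)
Q(w) = 16*w (Q(w) = (-4*(-4))*w = 16*w)
-116*(-58) + Q(Y(2, 6) + 5) = -116*(-58) + 16*(-1*6 + 5) = 6728 + 16*(-6 + 5) = 6728 + 16*(-1) = 6728 - 16 = 6712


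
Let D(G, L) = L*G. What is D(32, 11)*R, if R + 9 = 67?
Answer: 20416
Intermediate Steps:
D(G, L) = G*L
R = 58 (R = -9 + 67 = 58)
D(32, 11)*R = (32*11)*58 = 352*58 = 20416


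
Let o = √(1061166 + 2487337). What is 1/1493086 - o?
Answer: 1/1493086 - √3548503 ≈ -1883.7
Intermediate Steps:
o = √3548503 ≈ 1883.7
1/1493086 - o = 1/1493086 - √3548503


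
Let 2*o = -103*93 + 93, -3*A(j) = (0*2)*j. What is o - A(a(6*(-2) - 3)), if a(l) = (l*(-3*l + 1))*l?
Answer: -4743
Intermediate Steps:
a(l) = l**2*(1 - 3*l) (a(l) = (l*(1 - 3*l))*l = l**2*(1 - 3*l))
A(j) = 0 (A(j) = -0*2*j/3 = -0*j = -1/3*0 = 0)
o = -4743 (o = (-103*93 + 93)/2 = (-9579 + 93)/2 = (1/2)*(-9486) = -4743)
o - A(a(6*(-2) - 3)) = -4743 - 1*0 = -4743 + 0 = -4743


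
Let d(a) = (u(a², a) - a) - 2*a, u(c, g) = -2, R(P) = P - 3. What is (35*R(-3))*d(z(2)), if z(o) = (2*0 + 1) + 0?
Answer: 1050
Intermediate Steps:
R(P) = -3 + P
z(o) = 1 (z(o) = (0 + 1) + 0 = 1 + 0 = 1)
d(a) = -2 - 3*a (d(a) = (-2 - a) - 2*a = -2 - 3*a)
(35*R(-3))*d(z(2)) = (35*(-3 - 3))*(-2 - 3*1) = (35*(-6))*(-2 - 3) = -210*(-5) = 1050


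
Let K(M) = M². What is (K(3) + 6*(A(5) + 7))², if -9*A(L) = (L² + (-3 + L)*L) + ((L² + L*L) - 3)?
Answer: 121/9 ≈ 13.444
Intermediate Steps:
A(L) = ⅓ - L²/3 - L*(-3 + L)/9 (A(L) = -((L² + (-3 + L)*L) + ((L² + L*L) - 3))/9 = -((L² + L*(-3 + L)) + ((L² + L²) - 3))/9 = -((L² + L*(-3 + L)) + (2*L² - 3))/9 = -((L² + L*(-3 + L)) + (-3 + 2*L²))/9 = -(-3 + 3*L² + L*(-3 + L))/9 = ⅓ - L²/3 - L*(-3 + L)/9)
(K(3) + 6*(A(5) + 7))² = (3² + 6*((⅓ - 4/9*5² + (⅓)*5) + 7))² = (9 + 6*((⅓ - 4/9*25 + 5/3) + 7))² = (9 + 6*((⅓ - 100/9 + 5/3) + 7))² = (9 + 6*(-82/9 + 7))² = (9 + 6*(-19/9))² = (9 - 38/3)² = (-11/3)² = 121/9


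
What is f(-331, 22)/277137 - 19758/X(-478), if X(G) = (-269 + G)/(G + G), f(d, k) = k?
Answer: -7007688386/277137 ≈ -25286.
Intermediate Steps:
X(G) = (-269 + G)/(2*G) (X(G) = (-269 + G)/((2*G)) = (-269 + G)*(1/(2*G)) = (-269 + G)/(2*G))
f(-331, 22)/277137 - 19758/X(-478) = 22/277137 - 19758*(-956/(-269 - 478)) = 22*(1/277137) - 19758/((½)*(-1/478)*(-747)) = 22/277137 - 19758/747/956 = 22/277137 - 19758*956/747 = 22/277137 - 6296216/249 = -7007688386/277137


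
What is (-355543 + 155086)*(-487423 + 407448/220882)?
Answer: 10790856858677283/110441 ≈ 9.7707e+10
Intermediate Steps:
(-355543 + 155086)*(-487423 + 407448/220882) = -200457*(-487423 + 407448*(1/220882)) = -200457*(-487423 + 203724/110441) = -200457*(-53831279819/110441) = 10790856858677283/110441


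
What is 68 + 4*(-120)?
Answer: -412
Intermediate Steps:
68 + 4*(-120) = 68 - 480 = -412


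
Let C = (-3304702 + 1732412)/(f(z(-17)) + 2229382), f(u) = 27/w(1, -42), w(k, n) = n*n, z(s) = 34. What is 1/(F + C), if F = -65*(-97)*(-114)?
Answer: -87391775/62814647750518 ≈ -1.3913e-6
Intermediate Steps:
w(k, n) = n**2
f(u) = 3/196 (f(u) = 27/((-42)**2) = 27/1764 = 27*(1/1764) = 3/196)
C = -61633768/87391775 (C = (-3304702 + 1732412)/(3/196 + 2229382) = -1572290/436958875/196 = -1572290*196/436958875 = -61633768/87391775 ≈ -0.70526)
F = -718770 (F = 6305*(-114) = -718770)
1/(F + C) = 1/(-718770 - 61633768/87391775) = 1/(-62814647750518/87391775) = -87391775/62814647750518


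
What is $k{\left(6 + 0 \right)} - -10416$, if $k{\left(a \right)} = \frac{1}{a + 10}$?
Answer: $\frac{166657}{16} \approx 10416.0$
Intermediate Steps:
$k{\left(a \right)} = \frac{1}{10 + a}$
$k{\left(6 + 0 \right)} - -10416 = \frac{1}{10 + \left(6 + 0\right)} - -10416 = \frac{1}{10 + 6} + 10416 = \frac{1}{16} + 10416 = \frac{166657}{16}$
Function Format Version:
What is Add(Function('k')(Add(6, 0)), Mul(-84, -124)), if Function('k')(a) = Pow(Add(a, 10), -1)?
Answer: Rational(166657, 16) ≈ 10416.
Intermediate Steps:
Function('k')(a) = Pow(Add(10, a), -1)
Add(Function('k')(Add(6, 0)), Mul(-84, -124)) = Add(Pow(Add(10, Add(6, 0)), -1), Mul(-84, -124)) = Add(Pow(Add(10, 6), -1), 10416) = Add(Pow(16, -1), 10416) = Add(Rational(1, 16), 10416) = Rational(166657, 16)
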